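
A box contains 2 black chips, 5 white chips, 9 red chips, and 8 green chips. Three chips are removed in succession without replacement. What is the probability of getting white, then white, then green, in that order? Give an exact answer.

10/759

Chain rule:
P = 5/24 × 4/23 × 8/22 = 160/12144 = 10/759.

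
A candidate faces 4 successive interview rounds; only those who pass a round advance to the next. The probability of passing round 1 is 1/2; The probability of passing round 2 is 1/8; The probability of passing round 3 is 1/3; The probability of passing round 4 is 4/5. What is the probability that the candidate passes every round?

Each stage is reached only if all earlier stages succeed, so
P = 1/2 × 1/8 × 1/3 × 4/5 = 4/240 = 1/60.

1/60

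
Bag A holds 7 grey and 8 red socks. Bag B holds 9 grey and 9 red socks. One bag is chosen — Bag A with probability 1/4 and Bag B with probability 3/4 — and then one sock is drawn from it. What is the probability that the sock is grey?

59/120

From Bag A: P(grey) = 7/15.
From Bag B: P(grey) = 9/18.
Total probability = (1/4)(7/15) + (3/4)(9/18) = 59/120.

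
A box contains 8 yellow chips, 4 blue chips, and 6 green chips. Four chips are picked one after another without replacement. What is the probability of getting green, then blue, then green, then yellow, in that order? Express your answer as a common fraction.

Each draw changes the counts, so multiply the conditional probabilities along the sequence:
P = 6/18 × 4/17 × 5/16 × 8/15 = 960/73440 = 2/153.

2/153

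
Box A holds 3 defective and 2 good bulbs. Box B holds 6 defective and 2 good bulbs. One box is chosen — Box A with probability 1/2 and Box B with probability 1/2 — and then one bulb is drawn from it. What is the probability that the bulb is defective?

27/40

From Box A: P(defective) = 3/5.
From Box B: P(defective) = 6/8.
Total probability = (1/2)(3/5) + (1/2)(6/8) = 27/40.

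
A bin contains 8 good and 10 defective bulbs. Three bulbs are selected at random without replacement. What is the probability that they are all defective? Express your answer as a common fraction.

P(every draw is defective) = 10/18 × 9/17 × 8/16 = 720/4896 = 5/34.

5/34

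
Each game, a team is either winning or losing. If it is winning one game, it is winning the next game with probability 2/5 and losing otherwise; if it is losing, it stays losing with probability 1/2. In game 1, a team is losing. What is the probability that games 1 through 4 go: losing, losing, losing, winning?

1/8

Game 1 is given. For each transition, use the conditional probability from the current state:
P(losing | losing) = 1/2; P(losing | losing) = 1/2; P(winning | losing) = 1/2.
P = 1/2 × 1/2 × 1/2 = 1/8.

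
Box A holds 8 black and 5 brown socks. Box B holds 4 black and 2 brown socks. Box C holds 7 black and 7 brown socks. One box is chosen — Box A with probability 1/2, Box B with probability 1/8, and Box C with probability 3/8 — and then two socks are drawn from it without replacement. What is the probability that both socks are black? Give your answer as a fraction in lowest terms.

493/1560

From Box A: P(both black) = (8/13)(7/12) = 14/39.
From Box B: P(both black) = (4/6)(3/5) = 2/5.
From Box C: P(both black) = (7/14)(6/13) = 3/13.
Total probability = (1/2)(14/39) + (1/8)(2/5) + (3/8)(3/13) = 493/1560.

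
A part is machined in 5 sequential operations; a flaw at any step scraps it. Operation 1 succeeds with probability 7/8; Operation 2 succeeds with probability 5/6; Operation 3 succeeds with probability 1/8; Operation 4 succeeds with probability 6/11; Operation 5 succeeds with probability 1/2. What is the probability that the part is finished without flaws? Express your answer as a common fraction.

35/1408

Multiplying along the chain,
P = 7/8 × 5/6 × 1/8 × 6/11 × 1/2 = 210/8448 = 35/1408.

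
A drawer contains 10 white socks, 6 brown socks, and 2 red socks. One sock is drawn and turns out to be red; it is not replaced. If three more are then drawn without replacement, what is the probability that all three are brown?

1/34

After the first draw, 6 of the remaining 17 socks are brown.
P = 6/17 × 5/16 × 4/15 = 120/4080 = 1/34.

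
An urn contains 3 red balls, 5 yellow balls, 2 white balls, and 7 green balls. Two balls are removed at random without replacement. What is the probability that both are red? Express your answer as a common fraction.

P(all red) = 3/17 × 2/16 = 6/272 = 3/136.

3/136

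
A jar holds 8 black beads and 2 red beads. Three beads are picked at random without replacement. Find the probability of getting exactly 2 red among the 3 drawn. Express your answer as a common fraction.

1/15

One ordering (red drawn first) has probability 2/10 × 1/9 × 8/8 = 16/720 = 1/45.
There are C(3,2) = 3 such orderings, each equally likely, so P = 3 × 1/45 = 1/15.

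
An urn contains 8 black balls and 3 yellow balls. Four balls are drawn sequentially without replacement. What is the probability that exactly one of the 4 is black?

One ordering (black drawn first) has probability 8/11 × 3/10 × 2/9 × 1/8 = 48/7920 = 1/165.
There are C(4,1) = 4 such orderings, each equally likely, so P = 4 × 1/165 = 4/165.

4/165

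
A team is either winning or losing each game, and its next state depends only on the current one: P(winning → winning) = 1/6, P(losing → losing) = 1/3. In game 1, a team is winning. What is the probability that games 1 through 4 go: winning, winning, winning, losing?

Game 1 is given. For each transition, use the conditional probability from the current state:
P(winning | winning) = 1/6; P(winning | winning) = 1/6; P(losing | winning) = 5/6.
P = 1/6 × 1/6 × 5/6 = 5/216.

5/216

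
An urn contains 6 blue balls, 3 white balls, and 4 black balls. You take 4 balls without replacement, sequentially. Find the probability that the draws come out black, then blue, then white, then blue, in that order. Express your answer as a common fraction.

3/143

Each draw changes the counts, so multiply the conditional probabilities along the sequence:
P = 4/13 × 6/12 × 3/11 × 5/10 = 360/17160 = 3/143.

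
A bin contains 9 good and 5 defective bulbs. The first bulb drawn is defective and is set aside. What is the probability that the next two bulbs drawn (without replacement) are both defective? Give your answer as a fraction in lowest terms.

1/13

With the first bulb removed, 4 defective remain out of 13.
P = 4/13 × 3/12 = 12/156 = 1/13.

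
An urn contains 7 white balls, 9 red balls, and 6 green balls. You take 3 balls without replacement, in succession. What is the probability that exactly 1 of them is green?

36/77

One ordering (green drawn first) has probability 6/22 × 16/21 × 15/20 = 1440/9240 = 12/77.
There are C(3,1) = 3 such orderings, each equally likely, so P = 3 × 12/77 = 36/77.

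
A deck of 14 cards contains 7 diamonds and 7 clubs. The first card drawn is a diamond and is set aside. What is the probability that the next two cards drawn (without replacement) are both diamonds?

With the first card removed, 6 diamonds remain out of 13.
P = 6/13 × 5/12 = 30/156 = 5/26.

5/26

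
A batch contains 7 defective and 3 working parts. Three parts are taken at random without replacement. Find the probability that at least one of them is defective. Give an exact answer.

P(no defective) = 3/10 × 2/9 × 1/8 = 6/720 = 1/120.
P(at least one) = 1 − 1/120 = 119/120.

119/120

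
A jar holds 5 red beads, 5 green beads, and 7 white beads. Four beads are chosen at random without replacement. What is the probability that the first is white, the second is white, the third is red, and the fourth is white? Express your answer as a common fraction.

5/272

Each draw changes the counts, so multiply the conditional probabilities along the sequence:
P = 7/17 × 6/16 × 5/15 × 5/14 = 1050/57120 = 5/272.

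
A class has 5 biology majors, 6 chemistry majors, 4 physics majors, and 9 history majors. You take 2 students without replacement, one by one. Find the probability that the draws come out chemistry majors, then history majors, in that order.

9/92

Each draw changes the counts, so multiply the conditional probabilities along the sequence:
P = 6/24 × 9/23 = 54/552 = 9/92.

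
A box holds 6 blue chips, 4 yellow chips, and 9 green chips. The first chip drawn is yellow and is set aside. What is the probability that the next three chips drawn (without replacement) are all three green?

After the first draw, 9 of the remaining 18 chips are green.
P = 9/18 × 8/17 × 7/16 = 504/4896 = 7/68.

7/68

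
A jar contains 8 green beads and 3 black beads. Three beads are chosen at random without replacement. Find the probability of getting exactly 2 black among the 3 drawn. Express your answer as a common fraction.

One ordering (black drawn first) has probability 3/11 × 2/10 × 8/9 = 48/990 = 8/165.
There are C(3,2) = 3 such orderings, each equally likely, so P = 3 × 8/165 = 8/55.

8/55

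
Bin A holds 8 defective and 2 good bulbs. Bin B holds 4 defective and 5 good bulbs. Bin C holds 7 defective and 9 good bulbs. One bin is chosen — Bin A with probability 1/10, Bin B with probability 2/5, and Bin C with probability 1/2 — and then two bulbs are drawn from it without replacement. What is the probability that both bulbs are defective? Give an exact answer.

From Bin A: P(both defective) = (8/10)(7/9) = 28/45.
From Bin B: P(both defective) = (4/9)(3/8) = 1/6.
From Bin C: P(both defective) = (7/16)(6/15) = 7/40.
Total probability = (1/10)(28/45) + (2/5)(1/6) + (1/2)(7/40) = 779/3600.

779/3600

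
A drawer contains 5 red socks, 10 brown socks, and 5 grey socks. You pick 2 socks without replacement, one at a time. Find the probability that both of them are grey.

1/19

P(every draw is grey) = 5/20 × 4/19 = 20/380 = 1/19.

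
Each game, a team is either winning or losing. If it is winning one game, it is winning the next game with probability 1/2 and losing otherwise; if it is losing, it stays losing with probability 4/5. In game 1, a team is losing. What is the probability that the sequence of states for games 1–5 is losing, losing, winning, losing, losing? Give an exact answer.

8/125

Game 1 is given. For each transition, use the conditional probability from the current state:
P(losing | losing) = 4/5; P(winning | losing) = 1/5; P(losing | winning) = 1/2; P(losing | losing) = 4/5.
P = 4/5 × 1/5 × 1/2 × 4/5 = 16/250 = 8/125.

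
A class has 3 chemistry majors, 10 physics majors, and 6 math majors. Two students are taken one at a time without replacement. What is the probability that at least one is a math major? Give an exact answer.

31/57

P(no math majors) = 13/19 × 12/18 = 156/342 = 26/57.
P(at least one) = 1 − 26/57 = 31/57.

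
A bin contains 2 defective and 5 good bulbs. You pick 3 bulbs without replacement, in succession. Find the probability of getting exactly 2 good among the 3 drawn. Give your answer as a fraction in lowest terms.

4/7

One ordering (good drawn first) has probability 5/7 × 4/6 × 2/5 = 40/210 = 4/21.
There are C(3,2) = 3 such orderings, each equally likely, so P = 3 × 4/21 = 4/7.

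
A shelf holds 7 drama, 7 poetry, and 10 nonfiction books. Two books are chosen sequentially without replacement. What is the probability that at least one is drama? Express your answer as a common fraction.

35/69

P(no drama) = 17/24 × 16/23 = 272/552 = 34/69.
P(at least one) = 1 − 34/69 = 35/69.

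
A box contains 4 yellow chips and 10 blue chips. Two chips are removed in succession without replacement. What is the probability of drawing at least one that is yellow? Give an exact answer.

P(no yellow) = 10/14 × 9/13 = 90/182 = 45/91.
P(at least one) = 1 − 45/91 = 46/91.

46/91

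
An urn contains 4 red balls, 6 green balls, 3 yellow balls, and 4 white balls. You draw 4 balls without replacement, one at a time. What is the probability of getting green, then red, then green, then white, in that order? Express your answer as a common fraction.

1/119

Chain rule:
P = 6/17 × 4/16 × 5/15 × 4/14 = 480/57120 = 1/119.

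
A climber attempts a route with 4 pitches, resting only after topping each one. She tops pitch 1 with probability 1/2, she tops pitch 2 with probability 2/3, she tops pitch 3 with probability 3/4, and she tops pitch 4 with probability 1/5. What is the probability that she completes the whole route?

Each stage is reached only if all earlier stages succeed, so
P = 1/2 × 2/3 × 3/4 × 1/5 = 6/120 = 1/20.

1/20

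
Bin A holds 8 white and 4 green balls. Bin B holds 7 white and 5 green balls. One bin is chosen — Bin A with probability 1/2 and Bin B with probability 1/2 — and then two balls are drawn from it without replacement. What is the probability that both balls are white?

From Bin A: P(both white) = (8/12)(7/11) = 14/33.
From Bin B: P(both white) = (7/12)(6/11) = 7/22.
Total probability = (1/2)(14/33) + (1/2)(7/22) = 49/132.

49/132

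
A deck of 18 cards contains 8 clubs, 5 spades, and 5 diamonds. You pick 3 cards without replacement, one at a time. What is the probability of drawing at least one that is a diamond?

P(no diamonds) = 13/18 × 12/17 × 11/16 = 1716/4896 = 143/408.
P(at least one) = 1 − 143/408 = 265/408.

265/408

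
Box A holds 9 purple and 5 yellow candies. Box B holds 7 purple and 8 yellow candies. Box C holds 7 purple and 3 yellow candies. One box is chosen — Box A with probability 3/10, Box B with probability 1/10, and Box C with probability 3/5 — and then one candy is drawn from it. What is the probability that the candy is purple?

From Box A: P(purple) = 9/14.
From Box B: P(purple) = 7/15.
From Box C: P(purple) = 7/10.
Total probability = (3/10)(9/14) + (1/10)(7/15) + (3/5)(7/10) = 277/420.

277/420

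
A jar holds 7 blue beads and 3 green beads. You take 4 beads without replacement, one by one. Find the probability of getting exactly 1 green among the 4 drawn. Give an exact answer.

1/2

One ordering (green drawn first) has probability 3/10 × 7/9 × 6/8 × 5/7 = 630/5040 = 1/8.
There are C(4,1) = 4 such orderings, each equally likely, so P = 4 × 1/8 = 1/2.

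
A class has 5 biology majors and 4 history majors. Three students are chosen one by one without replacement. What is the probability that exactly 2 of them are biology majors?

10/21

One ordering (biology majors drawn first) has probability 5/9 × 4/8 × 4/7 = 80/504 = 10/63.
There are C(3,2) = 3 such orderings, each equally likely, so P = 3 × 10/63 = 10/21.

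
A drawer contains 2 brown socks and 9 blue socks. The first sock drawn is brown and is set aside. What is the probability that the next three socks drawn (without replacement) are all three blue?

After the first draw, 9 of the remaining 10 socks are blue.
P = 9/10 × 8/9 × 7/8 = 504/720 = 7/10.

7/10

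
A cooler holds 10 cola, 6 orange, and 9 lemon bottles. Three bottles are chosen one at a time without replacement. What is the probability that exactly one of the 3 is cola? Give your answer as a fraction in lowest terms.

One ordering (cola drawn first) has probability 10/25 × 15/24 × 14/23 = 2100/13800 = 7/46.
There are C(3,1) = 3 such orderings, each equally likely, so P = 3 × 7/46 = 21/46.

21/46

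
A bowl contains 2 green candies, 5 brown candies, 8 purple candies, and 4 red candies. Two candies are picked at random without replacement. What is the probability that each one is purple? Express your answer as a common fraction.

P(all purple) = 8/19 × 7/18 = 56/342 = 28/171.

28/171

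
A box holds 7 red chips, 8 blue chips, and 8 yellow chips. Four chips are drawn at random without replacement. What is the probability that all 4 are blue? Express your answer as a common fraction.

2/253

P(all blue) = 8/23 × 7/22 × 6/21 × 5/20 = 1680/212520 = 2/253.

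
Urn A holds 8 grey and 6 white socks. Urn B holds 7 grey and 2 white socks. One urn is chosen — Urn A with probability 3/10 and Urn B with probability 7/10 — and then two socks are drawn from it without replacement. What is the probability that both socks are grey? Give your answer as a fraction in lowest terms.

781/1560

From Urn A: P(both grey) = (8/14)(7/13) = 4/13.
From Urn B: P(both grey) = (7/9)(6/8) = 7/12.
Total probability = (3/10)(4/13) + (7/10)(7/12) = 781/1560.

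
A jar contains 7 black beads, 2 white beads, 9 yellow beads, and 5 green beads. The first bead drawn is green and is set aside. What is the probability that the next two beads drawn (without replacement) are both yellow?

After the first draw, 9 of the remaining 22 beads are yellow.
P = 9/22 × 8/21 = 72/462 = 12/77.

12/77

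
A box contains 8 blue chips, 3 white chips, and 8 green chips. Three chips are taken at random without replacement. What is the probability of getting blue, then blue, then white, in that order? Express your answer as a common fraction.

Chain rule:
P = 8/19 × 7/18 × 3/17 = 168/5814 = 28/969.

28/969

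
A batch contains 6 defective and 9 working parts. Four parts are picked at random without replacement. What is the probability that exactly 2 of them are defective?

One ordering (defective drawn first) has probability 6/15 × 5/14 × 9/13 × 8/12 = 2160/32760 = 6/91.
There are C(4,2) = 6 such orderings, each equally likely, so P = 6 × 6/91 = 36/91.

36/91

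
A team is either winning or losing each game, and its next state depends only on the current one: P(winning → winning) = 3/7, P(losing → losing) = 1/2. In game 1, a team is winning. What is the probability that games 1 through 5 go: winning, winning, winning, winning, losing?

Game 1 is given. For each transition, use the conditional probability from the current state:
P(winning | winning) = 3/7; P(winning | winning) = 3/7; P(winning | winning) = 3/7; P(losing | winning) = 4/7.
P = 3/7 × 3/7 × 3/7 × 4/7 = 108/2401.

108/2401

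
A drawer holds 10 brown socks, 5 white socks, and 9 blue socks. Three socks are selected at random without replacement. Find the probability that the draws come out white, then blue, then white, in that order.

15/1012

Chain rule:
P = 5/24 × 9/23 × 4/22 = 180/12144 = 15/1012.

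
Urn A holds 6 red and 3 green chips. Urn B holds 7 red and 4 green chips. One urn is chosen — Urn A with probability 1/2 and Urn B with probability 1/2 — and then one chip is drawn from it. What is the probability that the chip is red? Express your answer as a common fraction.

43/66

From Urn A: P(red) = 6/9.
From Urn B: P(red) = 7/11.
Total probability = (1/2)(6/9) + (1/2)(7/11) = 43/66.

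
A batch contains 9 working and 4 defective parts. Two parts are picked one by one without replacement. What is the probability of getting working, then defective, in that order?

Chain rule:
P = 9/13 × 4/12 = 36/156 = 3/13.

3/13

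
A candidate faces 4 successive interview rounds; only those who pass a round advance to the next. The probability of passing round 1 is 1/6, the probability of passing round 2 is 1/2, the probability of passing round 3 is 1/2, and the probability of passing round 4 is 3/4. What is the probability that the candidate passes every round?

The events are sequential, so multiply the conditional probabilities:
P = 1/6 × 1/2 × 1/2 × 3/4 = 3/96 = 1/32.

1/32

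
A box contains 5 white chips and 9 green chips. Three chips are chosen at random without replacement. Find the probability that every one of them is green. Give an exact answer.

P = 9/14 × 8/13 × 7/12 = 504/2184 = 3/13.

3/13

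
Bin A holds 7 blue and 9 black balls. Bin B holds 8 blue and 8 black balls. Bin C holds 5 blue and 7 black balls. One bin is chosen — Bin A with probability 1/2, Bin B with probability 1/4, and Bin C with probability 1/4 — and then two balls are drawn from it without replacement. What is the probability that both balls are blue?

From Bin A: P(both blue) = (7/16)(6/15) = 7/40.
From Bin B: P(both blue) = (8/16)(7/15) = 7/30.
From Bin C: P(both blue) = (5/12)(4/11) = 5/33.
Total probability = (1/2)(7/40) + (1/4)(7/30) + (1/4)(5/33) = 97/528.

97/528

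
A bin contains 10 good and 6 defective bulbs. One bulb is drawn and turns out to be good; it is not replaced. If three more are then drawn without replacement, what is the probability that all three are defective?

4/91

With the first bulb removed, 6 defective remain out of 15.
P = 6/15 × 5/14 × 4/13 = 120/2730 = 4/91.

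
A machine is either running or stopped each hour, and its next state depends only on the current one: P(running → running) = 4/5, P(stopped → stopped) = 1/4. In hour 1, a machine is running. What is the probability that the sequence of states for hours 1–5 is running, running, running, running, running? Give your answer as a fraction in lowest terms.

256/625

Hour 1 is given. For each transition, use the conditional probability from the current state:
P(running | running) = 4/5; P(running | running) = 4/5; P(running | running) = 4/5; P(running | running) = 4/5.
P = 4/5 × 4/5 × 4/5 × 4/5 = 256/625.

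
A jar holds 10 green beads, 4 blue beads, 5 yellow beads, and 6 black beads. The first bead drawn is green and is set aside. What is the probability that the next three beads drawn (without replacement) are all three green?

After the first draw, 9 of the remaining 24 beads are green.
P = 9/24 × 8/23 × 7/22 = 504/12144 = 21/506.

21/506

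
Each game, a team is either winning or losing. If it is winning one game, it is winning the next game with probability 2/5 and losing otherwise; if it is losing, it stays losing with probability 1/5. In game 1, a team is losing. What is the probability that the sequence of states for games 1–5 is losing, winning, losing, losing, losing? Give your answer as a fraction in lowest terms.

Game 1 is given. For each transition, use the conditional probability from the current state:
P(winning | losing) = 4/5; P(losing | winning) = 3/5; P(losing | losing) = 1/5; P(losing | losing) = 1/5.
P = 4/5 × 3/5 × 1/5 × 1/5 = 12/625.

12/625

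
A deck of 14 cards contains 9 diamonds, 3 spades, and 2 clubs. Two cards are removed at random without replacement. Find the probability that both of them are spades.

P(every draw is a spade) = 3/14 × 2/13 = 6/182 = 3/91.

3/91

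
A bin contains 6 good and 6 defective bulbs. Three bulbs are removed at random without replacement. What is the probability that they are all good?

P(every draw is good) = 6/12 × 5/11 × 4/10 = 120/1320 = 1/11.

1/11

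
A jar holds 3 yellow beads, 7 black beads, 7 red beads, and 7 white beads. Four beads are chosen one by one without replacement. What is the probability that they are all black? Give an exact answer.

5/1518

P(all black) = 7/24 × 6/23 × 5/22 × 4/21 = 840/255024 = 5/1518.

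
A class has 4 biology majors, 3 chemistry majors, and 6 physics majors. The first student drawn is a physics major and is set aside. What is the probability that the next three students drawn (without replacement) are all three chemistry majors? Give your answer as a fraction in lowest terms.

After the first draw, 3 of the remaining 12 students are chemistry majors.
P = 3/12 × 2/11 × 1/10 = 6/1320 = 1/220.

1/220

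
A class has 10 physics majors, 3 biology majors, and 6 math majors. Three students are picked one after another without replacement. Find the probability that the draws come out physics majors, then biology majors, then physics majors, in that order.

15/323

Each draw changes the counts, so multiply the conditional probabilities along the sequence:
P = 10/19 × 3/18 × 9/17 = 270/5814 = 15/323.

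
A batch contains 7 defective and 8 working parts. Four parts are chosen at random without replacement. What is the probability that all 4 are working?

2/39

P(all working) = 8/15 × 7/14 × 6/13 × 5/12 = 1680/32760 = 2/39.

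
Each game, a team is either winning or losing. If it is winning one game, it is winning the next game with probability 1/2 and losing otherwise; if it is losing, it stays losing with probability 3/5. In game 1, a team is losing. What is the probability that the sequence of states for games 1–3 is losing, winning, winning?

Game 1 is given. For each transition, use the conditional probability from the current state:
P(winning | losing) = 2/5; P(winning | winning) = 1/2.
P = 2/5 × 1/2 = 2/10 = 1/5.

1/5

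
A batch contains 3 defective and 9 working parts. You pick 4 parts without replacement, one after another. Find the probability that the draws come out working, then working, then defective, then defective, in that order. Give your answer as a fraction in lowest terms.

2/55

Each draw changes the counts, so multiply the conditional probabilities along the sequence:
P = 9/12 × 8/11 × 3/10 × 2/9 = 432/11880 = 2/55.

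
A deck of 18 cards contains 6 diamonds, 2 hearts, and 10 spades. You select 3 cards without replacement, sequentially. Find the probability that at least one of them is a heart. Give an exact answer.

P(no hearts) = 16/18 × 15/17 × 14/16 = 3360/4896 = 35/51.
P(at least one) = 1 − 35/51 = 16/51.

16/51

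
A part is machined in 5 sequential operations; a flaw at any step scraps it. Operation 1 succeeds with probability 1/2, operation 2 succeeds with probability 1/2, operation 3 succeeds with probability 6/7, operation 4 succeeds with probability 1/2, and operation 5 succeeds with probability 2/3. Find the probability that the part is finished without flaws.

1/14

The events are sequential, so multiply the conditional probabilities:
P = 1/2 × 1/2 × 6/7 × 1/2 × 2/3 = 12/168 = 1/14.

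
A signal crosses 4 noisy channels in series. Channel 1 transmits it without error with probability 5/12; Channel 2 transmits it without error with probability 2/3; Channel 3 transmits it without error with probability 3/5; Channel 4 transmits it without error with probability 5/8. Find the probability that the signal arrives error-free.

Multiplying along the chain,
P = 5/12 × 2/3 × 3/5 × 5/8 = 150/1440 = 5/48.

5/48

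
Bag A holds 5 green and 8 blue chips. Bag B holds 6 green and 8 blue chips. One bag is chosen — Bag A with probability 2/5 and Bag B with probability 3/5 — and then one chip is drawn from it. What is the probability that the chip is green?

187/455

From Bag A: P(green) = 5/13.
From Bag B: P(green) = 6/14.
Total probability = (2/5)(5/13) + (3/5)(6/14) = 187/455.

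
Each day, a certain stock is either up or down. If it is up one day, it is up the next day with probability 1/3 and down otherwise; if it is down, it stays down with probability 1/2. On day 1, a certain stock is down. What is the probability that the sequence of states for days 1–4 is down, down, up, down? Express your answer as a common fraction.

Day 1 is given. For each transition, use the conditional probability from the current state:
P(down | down) = 1/2; P(up | down) = 1/2; P(down | up) = 2/3.
P = 1/2 × 1/2 × 2/3 = 2/12 = 1/6.

1/6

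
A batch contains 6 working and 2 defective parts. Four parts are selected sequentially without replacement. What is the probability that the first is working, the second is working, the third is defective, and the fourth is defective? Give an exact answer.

1/28

Each draw changes the counts, so multiply the conditional probabilities along the sequence:
P = 6/8 × 5/7 × 2/6 × 1/5 = 60/1680 = 1/28.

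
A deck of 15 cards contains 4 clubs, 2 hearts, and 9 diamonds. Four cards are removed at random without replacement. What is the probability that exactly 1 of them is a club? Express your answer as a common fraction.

44/91

One ordering (a club drawn first) has probability 4/15 × 11/14 × 10/13 × 9/12 = 3960/32760 = 11/91.
There are C(4,1) = 4 such orderings, each equally likely, so P = 4 × 11/91 = 44/91.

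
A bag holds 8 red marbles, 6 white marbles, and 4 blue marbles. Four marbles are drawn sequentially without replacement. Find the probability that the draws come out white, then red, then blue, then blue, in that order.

Multiply the probability of each draw given the previous ones:
P = 6/18 × 8/17 × 4/16 × 3/15 = 576/73440 = 2/255.

2/255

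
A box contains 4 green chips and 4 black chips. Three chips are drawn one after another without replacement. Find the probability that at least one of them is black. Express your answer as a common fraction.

P(no black) = 4/8 × 3/7 × 2/6 = 24/336 = 1/14.
P(at least one) = 1 − 1/14 = 13/14.

13/14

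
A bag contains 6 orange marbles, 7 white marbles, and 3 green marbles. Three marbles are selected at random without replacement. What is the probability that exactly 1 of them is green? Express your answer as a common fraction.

117/280

One ordering (green drawn first) has probability 3/16 × 13/15 × 12/14 = 468/3360 = 39/280.
There are C(3,1) = 3 such orderings, each equally likely, so P = 3 × 39/280 = 117/280.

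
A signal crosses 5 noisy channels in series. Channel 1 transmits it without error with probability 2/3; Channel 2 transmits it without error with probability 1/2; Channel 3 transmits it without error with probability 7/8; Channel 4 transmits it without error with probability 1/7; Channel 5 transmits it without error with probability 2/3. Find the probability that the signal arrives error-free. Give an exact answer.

Each stage is reached only if all earlier stages succeed, so
P = 2/3 × 1/2 × 7/8 × 1/7 × 2/3 = 28/1008 = 1/36.

1/36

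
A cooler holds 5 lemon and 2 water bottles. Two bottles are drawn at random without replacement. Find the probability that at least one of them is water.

P(no water) = 5/7 × 4/6 = 20/42 = 10/21.
P(at least one) = 1 − 10/21 = 11/21.

11/21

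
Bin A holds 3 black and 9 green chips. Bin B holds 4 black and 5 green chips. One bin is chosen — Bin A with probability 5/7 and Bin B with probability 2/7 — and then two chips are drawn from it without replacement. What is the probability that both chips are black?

37/462

From Bin A: P(both black) = (3/12)(2/11) = 1/22.
From Bin B: P(both black) = (4/9)(3/8) = 1/6.
Total probability = (5/7)(1/22) + (2/7)(1/6) = 37/462.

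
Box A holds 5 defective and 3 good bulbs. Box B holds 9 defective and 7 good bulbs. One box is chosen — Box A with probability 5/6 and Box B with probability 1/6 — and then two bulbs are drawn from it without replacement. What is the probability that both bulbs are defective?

73/210

From Box A: P(both defective) = (5/8)(4/7) = 5/14.
From Box B: P(both defective) = (9/16)(8/15) = 3/10.
Total probability = (5/6)(5/14) + (1/6)(3/10) = 73/210.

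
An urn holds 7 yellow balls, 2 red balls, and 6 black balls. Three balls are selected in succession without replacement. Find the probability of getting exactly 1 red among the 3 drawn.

12/35

One ordering (red drawn first) has probability 2/15 × 13/14 × 12/13 = 312/2730 = 4/35.
There are C(3,1) = 3 such orderings, each equally likely, so P = 3 × 4/35 = 12/35.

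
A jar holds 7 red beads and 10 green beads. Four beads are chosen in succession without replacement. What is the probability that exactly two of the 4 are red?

27/68

One ordering (red drawn first) has probability 7/17 × 6/16 × 10/15 × 9/14 = 3780/57120 = 9/136.
There are C(4,2) = 6 such orderings, each equally likely, so P = 6 × 9/136 = 27/68.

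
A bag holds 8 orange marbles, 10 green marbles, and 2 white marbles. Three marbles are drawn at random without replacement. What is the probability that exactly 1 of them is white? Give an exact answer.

One ordering (white drawn first) has probability 2/20 × 18/19 × 17/18 = 612/6840 = 17/190.
There are C(3,1) = 3 such orderings, each equally likely, so P = 3 × 17/190 = 51/190.

51/190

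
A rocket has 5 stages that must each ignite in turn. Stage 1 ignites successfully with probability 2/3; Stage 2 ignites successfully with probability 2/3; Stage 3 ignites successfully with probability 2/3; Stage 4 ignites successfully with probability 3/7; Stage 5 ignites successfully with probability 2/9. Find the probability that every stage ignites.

The events are sequential, so multiply the conditional probabilities:
P = 2/3 × 2/3 × 2/3 × 3/7 × 2/9 = 48/1701 = 16/567.

16/567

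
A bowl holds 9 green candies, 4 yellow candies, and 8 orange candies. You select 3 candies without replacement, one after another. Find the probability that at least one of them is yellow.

P(no yellow) = 17/21 × 16/20 × 15/19 = 4080/7980 = 68/133.
P(at least one) = 1 − 68/133 = 65/133.

65/133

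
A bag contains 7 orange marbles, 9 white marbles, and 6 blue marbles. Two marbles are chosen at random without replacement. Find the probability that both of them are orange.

1/11

P(every draw is orange) = 7/22 × 6/21 = 42/462 = 1/11.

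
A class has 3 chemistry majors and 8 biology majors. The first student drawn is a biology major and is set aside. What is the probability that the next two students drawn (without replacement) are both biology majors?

7/15

After the first draw, 7 of the remaining 10 students are biology majors.
P = 7/10 × 6/9 = 42/90 = 7/15.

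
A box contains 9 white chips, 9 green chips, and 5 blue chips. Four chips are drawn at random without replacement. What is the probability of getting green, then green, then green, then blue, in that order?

Chain rule:
P = 9/23 × 8/22 × 7/21 × 5/20 = 2520/212520 = 3/253.

3/253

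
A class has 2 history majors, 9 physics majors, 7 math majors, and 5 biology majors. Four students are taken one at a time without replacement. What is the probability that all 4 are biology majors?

1/1771

P = 5/23 × 4/22 × 3/21 × 2/20 = 120/212520 = 1/1771.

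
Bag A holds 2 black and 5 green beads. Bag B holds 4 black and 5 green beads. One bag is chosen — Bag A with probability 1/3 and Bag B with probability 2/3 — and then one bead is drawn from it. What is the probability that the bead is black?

From Bag A: P(black) = 2/7.
From Bag B: P(black) = 4/9.
Total probability = (1/3)(2/7) + (2/3)(4/9) = 74/189.

74/189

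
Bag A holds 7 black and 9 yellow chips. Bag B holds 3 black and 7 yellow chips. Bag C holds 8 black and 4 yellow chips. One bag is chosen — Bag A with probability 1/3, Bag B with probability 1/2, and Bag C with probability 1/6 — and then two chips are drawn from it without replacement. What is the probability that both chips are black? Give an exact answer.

From Bag A: P(both black) = (7/16)(6/15) = 7/40.
From Bag B: P(both black) = (3/10)(2/9) = 1/15.
From Bag C: P(both black) = (8/12)(7/11) = 14/33.
Total probability = (1/3)(7/40) + (1/2)(1/15) + (1/6)(14/33) = 643/3960.

643/3960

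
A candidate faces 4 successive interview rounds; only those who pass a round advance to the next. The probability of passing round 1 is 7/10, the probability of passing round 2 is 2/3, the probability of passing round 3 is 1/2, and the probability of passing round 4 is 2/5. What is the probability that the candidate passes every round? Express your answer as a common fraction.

7/75

Each stage is reached only if all earlier stages succeed, so
P = 7/10 × 2/3 × 1/2 × 2/5 = 28/300 = 7/75.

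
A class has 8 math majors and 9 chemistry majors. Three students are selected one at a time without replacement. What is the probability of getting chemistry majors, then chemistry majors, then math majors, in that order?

12/85

Chain rule:
P = 9/17 × 8/16 × 8/15 = 576/4080 = 12/85.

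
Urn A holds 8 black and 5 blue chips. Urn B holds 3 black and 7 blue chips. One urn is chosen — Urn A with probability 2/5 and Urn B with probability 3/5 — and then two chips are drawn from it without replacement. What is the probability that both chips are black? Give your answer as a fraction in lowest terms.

From Urn A: P(both black) = (8/13)(7/12) = 14/39.
From Urn B: P(both black) = (3/10)(2/9) = 1/15.
Total probability = (2/5)(14/39) + (3/5)(1/15) = 179/975.

179/975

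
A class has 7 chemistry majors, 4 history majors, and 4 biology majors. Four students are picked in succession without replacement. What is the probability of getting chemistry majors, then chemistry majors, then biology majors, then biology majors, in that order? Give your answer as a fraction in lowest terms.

1/65

Each draw changes the counts, so multiply the conditional probabilities along the sequence:
P = 7/15 × 6/14 × 4/13 × 3/12 = 504/32760 = 1/65.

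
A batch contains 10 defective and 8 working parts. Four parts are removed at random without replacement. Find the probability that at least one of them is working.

P(no working) = 10/18 × 9/17 × 8/16 × 7/15 = 5040/73440 = 7/102.
P(at least one) = 1 − 7/102 = 95/102.

95/102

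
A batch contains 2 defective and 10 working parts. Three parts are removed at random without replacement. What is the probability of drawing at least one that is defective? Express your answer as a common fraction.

P(no defective) = 10/12 × 9/11 × 8/10 = 720/1320 = 6/11.
P(at least one) = 1 − 6/11 = 5/11.

5/11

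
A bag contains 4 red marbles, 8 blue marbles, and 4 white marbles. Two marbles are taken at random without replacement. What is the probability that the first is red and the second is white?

1/15

Each draw changes the counts, so multiply the conditional probabilities along the sequence:
P = 4/16 × 4/15 = 16/240 = 1/15.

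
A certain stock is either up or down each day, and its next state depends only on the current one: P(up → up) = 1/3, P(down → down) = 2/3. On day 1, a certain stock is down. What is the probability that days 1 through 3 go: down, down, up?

Day 1 is given. For each transition, use the conditional probability from the current state:
P(down | down) = 2/3; P(up | down) = 1/3.
P = 2/3 × 1/3 = 2/9.

2/9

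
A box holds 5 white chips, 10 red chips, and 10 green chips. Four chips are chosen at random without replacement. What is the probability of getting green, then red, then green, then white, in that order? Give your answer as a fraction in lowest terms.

15/1012

Chain rule:
P = 10/25 × 10/24 × 9/23 × 5/22 = 4500/303600 = 15/1012.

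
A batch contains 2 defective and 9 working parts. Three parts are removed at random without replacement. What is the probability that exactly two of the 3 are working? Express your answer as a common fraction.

One ordering (working drawn first) has probability 9/11 × 8/10 × 2/9 = 144/990 = 8/55.
There are C(3,2) = 3 such orderings, each equally likely, so P = 3 × 8/55 = 24/55.

24/55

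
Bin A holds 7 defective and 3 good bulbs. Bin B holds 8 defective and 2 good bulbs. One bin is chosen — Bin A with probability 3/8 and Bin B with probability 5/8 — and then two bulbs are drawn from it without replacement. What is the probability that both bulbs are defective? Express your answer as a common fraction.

203/360

From Bin A: P(both defective) = (7/10)(6/9) = 7/15.
From Bin B: P(both defective) = (8/10)(7/9) = 28/45.
Total probability = (3/8)(7/15) + (5/8)(28/45) = 203/360.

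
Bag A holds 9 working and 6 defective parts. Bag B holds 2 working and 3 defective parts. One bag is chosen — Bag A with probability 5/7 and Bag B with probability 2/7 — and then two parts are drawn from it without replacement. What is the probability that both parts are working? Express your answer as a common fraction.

67/245

From Bag A: P(both working) = (9/15)(8/14) = 12/35.
From Bag B: P(both working) = (2/5)(1/4) = 1/10.
Total probability = (5/7)(12/35) + (2/7)(1/10) = 67/245.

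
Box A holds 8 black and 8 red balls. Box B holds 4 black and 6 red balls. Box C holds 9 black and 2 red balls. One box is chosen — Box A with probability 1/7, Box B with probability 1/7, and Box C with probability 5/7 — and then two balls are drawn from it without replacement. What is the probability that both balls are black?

From Box A: P(both black) = (8/16)(7/15) = 7/30.
From Box B: P(both black) = (4/10)(3/9) = 2/15.
From Box C: P(both black) = (9/11)(8/10) = 36/55.
Total probability = (1/7)(7/30) + (1/7)(2/15) + (5/7)(36/55) = 1201/2310.

1201/2310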